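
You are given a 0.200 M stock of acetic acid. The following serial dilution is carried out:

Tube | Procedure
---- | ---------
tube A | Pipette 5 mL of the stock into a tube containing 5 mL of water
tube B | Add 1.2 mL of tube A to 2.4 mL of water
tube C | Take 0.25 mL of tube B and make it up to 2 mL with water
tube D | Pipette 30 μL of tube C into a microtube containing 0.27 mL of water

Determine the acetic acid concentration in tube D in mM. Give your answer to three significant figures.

Step 1: 5 mL + 5 mL = 10 mL total → factor 10/5 = 2
Step 2: 1.2 mL + 2.4 mL = 3.6 mL total → factor 3.6/1.2 = 3
Step 3: 0.25 mL brought to 2 mL → factor 2/0.25 = 8
Step 4: 30 μL + 0.27 mL = 300 μL total → factor 300/30 = 10
Overall dilution factor = 2 × 3 × 8 × 10 = 480
Final = 0.200 M / 480 = 0.0004167 M = 0.417 mM

0.417 mM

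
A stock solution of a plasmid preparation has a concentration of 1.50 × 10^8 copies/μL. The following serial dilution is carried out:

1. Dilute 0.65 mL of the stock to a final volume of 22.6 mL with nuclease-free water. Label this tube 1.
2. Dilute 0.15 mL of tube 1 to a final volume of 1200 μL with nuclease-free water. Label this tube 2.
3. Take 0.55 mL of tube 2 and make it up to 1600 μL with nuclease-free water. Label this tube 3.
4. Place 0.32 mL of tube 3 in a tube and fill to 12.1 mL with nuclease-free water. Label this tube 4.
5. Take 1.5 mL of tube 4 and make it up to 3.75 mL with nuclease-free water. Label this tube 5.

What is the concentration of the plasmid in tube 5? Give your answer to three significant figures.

Step 1: 0.65 mL brought to 22.6 mL → factor 22.6/0.65 = 34.769
Step 2: 0.15 mL brought to 1200 μL → factor 1.2/0.15 = 8
Step 3: 0.55 mL brought to 1600 μL → factor 1.6/0.55 = 2.9091
Step 4: 0.32 mL brought to 12.1 mL → factor 12.1/0.32 = 37.812
Step 5: 1.5 mL brought to 3.75 mL → factor 3.75/1.5 = 2.5
Overall dilution factor = 34.769 × 8 × 2.9091 × 37.812 × 2.5 = 76492
Final = 1.50 × 10^8 copies/μL / 76492 = 1.96 × 10^3 copies/μL

1.96 × 10^3 copies/μL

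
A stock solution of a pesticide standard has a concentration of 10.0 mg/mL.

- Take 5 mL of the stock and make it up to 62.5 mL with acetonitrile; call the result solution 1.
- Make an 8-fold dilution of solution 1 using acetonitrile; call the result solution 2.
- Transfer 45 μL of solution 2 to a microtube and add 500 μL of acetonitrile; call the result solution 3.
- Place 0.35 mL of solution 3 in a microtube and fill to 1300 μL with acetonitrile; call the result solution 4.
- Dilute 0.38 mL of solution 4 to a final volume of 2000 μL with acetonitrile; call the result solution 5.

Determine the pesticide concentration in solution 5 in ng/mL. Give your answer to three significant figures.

Step 1: 5 mL brought to 62.5 mL → factor 62.5/5 = 12.5
Step 2: 8-fold → factor 8
Step 3: 45 μL + 500 μL = 545 μL total → factor 545/45 = 12.111
Step 4: 0.35 mL brought to 1300 μL → factor 1.3/0.35 = 3.7143
Step 5: 0.38 mL brought to 2000 μL → factor 2/0.38 = 5.2632
Overall dilution factor = 12.5 × 8 × 12.111 × 3.7143 × 5.2632 = 23676
Final = 10.0 mg/mL / 23676 = 0.0004224 mg/mL = 422 ng/mL

422 ng/mL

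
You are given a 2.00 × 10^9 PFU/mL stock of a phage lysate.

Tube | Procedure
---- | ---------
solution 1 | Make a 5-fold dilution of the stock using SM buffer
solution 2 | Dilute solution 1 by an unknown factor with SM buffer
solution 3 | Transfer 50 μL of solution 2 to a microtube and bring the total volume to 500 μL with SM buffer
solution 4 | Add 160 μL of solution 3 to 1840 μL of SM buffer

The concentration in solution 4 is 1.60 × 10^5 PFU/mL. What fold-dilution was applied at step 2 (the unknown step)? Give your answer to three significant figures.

Step 1: 5-fold → factor 5
Step 2: unknown factor x
Step 3: 50 μL brought to 500 μL → factor 500/50 = 10
Step 4: 160 μL + 1840 μL = 2000 μL total → factor 2000/160 = 12.5
Product of known-step factors = 625
Overall factor = 2.00 × 10^9 PFU/mL / (1.60 × 10^5 PFU/mL) = 12500
x = 12500 / 625 = 20.0

20.0-fold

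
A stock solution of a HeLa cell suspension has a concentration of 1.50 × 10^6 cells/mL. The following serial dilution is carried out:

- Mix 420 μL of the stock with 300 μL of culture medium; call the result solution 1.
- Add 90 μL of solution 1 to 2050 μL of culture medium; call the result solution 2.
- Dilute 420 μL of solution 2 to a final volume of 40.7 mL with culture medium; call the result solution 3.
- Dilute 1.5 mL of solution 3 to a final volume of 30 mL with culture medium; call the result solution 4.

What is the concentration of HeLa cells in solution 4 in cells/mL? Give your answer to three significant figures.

19.0 cells/mL

Step 1: 420 μL + 300 μL = 720 μL total → factor 720/420 = 1.7143
Step 2: 90 μL + 2050 μL = 2140 μL total → factor 2140/90 = 23.778
Step 3: 420 μL brought to 40.7 mL → factor 40700/420 = 96.905
Step 4: 1.5 mL brought to 30 mL → factor 30/1.5 = 20
Overall dilution factor = 1.7143 × 23.778 × 96.905 × 20 = 79000
Final = 1.50 × 10^6 cells/mL / 79000 = 19.0 cells/mL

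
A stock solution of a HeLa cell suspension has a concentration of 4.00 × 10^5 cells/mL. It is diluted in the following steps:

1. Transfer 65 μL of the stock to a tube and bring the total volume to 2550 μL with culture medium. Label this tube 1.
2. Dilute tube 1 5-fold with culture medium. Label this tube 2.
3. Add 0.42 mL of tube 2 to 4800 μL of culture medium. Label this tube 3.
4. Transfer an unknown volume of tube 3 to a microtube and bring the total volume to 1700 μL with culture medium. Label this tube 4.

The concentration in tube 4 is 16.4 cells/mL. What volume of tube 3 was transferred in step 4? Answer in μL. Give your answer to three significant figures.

Step 1: 65 μL brought to 2550 μL → factor 2550/65 = 39.231
Step 2: 5-fold → factor 5
Step 3: 0.42 mL + 4800 μL = 5.22 mL total → factor 5.22/0.42 = 12.429
Step 4: v brought to 1700 μL → factor = 1700 μL/v
Product of known-step factors = 2437.9
Overall factor = 4.00 × 10^5 cells/mL / (16.4 cells/mL) = 24390
Step-4 factor = 24390 / 2437.9 = 10.005
v = 1700 μL / 10.005 = 170 μL

170 μL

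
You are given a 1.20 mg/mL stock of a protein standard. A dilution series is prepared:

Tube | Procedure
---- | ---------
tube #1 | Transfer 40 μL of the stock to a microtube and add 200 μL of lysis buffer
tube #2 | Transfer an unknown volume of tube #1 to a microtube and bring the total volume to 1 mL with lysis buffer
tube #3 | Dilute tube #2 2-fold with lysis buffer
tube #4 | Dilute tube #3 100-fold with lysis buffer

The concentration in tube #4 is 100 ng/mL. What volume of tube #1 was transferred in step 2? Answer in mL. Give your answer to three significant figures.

0.100 mL

Step 1: 40 μL + 200 μL = 240 μL total → factor 240/40 = 6
Step 2: v brought to 1 mL → factor = 1 mL/v
Step 3: 2-fold → factor 2
Step 4: 100-fold → factor 100
Product of known-step factors = 1200
Overall factor = 1.20 mg/mL / (100 ng/mL) = 12000
Step-2 factor = 12000 / 1200 = 10
v = 1 mL / 10 = 0.100 mL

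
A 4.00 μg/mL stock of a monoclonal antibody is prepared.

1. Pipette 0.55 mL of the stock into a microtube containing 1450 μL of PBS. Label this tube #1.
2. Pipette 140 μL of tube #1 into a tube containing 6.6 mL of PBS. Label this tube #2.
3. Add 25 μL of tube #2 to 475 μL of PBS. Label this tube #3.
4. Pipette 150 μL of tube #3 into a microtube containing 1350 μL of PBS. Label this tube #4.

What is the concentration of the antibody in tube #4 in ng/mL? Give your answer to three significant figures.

Step 1: 0.55 mL + 1450 μL = 2 mL total → factor 2/0.55 = 3.6364
Step 2: 140 μL + 6.6 mL = 6740 μL total → factor 6740/140 = 48.143
Step 3: 25 μL + 475 μL = 500 μL total → factor 500/25 = 20
Step 4: 150 μL + 1350 μL = 1500 μL total → factor 1500/150 = 10
Overall dilution factor = 3.6364 × 48.143 × 20 × 10 = 35013
Final = 4.00 μg/mL / 35013 = 0.0001142 μg/mL = 0.114 ng/mL

0.114 ng/mL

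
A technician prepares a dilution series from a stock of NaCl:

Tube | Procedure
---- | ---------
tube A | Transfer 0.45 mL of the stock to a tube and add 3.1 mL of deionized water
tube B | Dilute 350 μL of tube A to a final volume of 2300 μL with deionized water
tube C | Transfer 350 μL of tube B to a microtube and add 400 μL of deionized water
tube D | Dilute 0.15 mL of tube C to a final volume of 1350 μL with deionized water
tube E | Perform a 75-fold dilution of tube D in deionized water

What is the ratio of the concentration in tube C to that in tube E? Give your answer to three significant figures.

Step 1: 0.45 mL + 3.1 mL = 3.55 mL total → factor 3.55/0.45 = 7.8889
Step 2: 350 μL brought to 2300 μL → factor 2300/350 = 6.5714
Step 3: 350 μL + 400 μL = 750 μL total → factor 750/350 = 2.1429
Step 4: 0.15 mL brought to 1350 μL → factor 1.35/0.15 = 9
Step 5: 75-fold → factor 75
Dilution factor to tube C = 111.09; to tube E = 74985
[tube C]/[tube E] = (factor to tube E)/(factor to tube C) = 74985/111.09 = 675

675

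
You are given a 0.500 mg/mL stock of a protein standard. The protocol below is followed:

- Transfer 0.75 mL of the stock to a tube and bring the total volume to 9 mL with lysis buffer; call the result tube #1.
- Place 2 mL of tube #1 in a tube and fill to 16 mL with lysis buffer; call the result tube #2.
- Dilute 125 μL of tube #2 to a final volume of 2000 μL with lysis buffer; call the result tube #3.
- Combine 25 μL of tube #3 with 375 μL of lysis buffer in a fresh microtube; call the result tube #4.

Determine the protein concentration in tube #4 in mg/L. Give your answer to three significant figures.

0.0203 mg/L

Step 1: 0.75 mL brought to 9 mL → factor 9/0.75 = 12
Step 2: 2 mL brought to 16 mL → factor 16/2 = 8
Step 3: 125 μL brought to 2000 μL → factor 2000/125 = 16
Step 4: 25 μL + 375 μL = 400 μL total → factor 400/25 = 16
Overall dilution factor = 12 × 8 × 16 × 16 = 24576
Final = 0.500 mg/mL / 24576 = 2.035 × 10^-5 mg/mL = 0.0203 mg/L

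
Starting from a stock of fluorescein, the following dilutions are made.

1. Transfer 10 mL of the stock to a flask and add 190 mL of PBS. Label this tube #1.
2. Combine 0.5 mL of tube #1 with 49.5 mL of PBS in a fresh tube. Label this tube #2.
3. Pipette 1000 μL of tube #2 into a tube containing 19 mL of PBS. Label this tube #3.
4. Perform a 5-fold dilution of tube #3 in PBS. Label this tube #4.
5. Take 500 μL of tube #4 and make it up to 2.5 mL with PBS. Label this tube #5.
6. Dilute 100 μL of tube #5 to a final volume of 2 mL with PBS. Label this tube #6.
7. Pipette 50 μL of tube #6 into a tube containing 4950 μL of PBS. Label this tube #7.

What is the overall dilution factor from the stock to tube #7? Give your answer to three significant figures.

2.00 × 10^9

Step 1: 10 mL + 190 mL = 200 mL total → factor 200/10 = 20
Step 2: 0.5 mL + 49.5 mL = 50 mL total → factor 50/0.5 = 100
Step 3: 1000 μL + 19 mL = 20000 μL total → factor 20000/1000 = 20
Step 4: 5-fold → factor 5
Step 5: 500 μL brought to 2.5 mL → factor 2500/500 = 5
Step 6: 100 μL brought to 2 mL → factor 2000/100 = 20
Step 7: 50 μL + 4950 μL = 5000 μL total → factor 5000/50 = 100
Overall dilution factor = 20 × 100 × 20 × 5 × 5 × 20 × 100 = 2 × 10^9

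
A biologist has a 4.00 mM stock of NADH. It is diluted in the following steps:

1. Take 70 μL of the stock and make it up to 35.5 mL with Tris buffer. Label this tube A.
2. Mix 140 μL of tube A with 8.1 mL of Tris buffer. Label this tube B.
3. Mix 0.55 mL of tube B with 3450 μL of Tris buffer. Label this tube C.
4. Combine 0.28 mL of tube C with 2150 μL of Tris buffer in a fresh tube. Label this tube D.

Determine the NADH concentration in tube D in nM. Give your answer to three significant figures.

2.12 nM

Step 1: 70 μL brought to 35.5 mL → factor 35500/70 = 507.14
Step 2: 140 μL + 8.1 mL = 8240 μL total → factor 8240/140 = 58.857
Step 3: 0.55 mL + 3450 μL = 4 mL total → factor 4/0.55 = 7.2727
Step 4: 0.28 mL + 2150 μL = 2.43 mL total → factor 2.43/0.28 = 8.6786
Overall dilution factor = 507.14 × 58.857 × 7.2727 × 8.6786 = 1.884 × 10^6
Final = 4.00 mM / 1.884 × 10^6 = 2.123 × 10^-6 mM = 2.12 nM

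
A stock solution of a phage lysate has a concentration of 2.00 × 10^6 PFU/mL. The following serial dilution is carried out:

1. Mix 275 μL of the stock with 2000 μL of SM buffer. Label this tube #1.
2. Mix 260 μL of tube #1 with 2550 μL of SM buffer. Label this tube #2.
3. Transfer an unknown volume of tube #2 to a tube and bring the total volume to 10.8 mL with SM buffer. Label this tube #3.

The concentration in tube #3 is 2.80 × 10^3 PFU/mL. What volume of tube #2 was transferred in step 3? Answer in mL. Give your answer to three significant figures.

1.35 mL

Step 1: 275 μL + 2000 μL = 2275 μL total → factor 2275/275 = 8.2727
Step 2: 260 μL + 2550 μL = 2810 μL total → factor 2810/260 = 10.808
Step 3: v brought to 10.8 mL → factor = 10.8 mL/v
Product of known-step factors = 89.409
Overall factor = 2.00 × 10^6 PFU/mL / (2.80 × 10^3 PFU/mL) = 714.29
Step-3 factor = 714.29 / 89.409 = 7.989
v = 10.8 mL / 7.989 = 1.35 mL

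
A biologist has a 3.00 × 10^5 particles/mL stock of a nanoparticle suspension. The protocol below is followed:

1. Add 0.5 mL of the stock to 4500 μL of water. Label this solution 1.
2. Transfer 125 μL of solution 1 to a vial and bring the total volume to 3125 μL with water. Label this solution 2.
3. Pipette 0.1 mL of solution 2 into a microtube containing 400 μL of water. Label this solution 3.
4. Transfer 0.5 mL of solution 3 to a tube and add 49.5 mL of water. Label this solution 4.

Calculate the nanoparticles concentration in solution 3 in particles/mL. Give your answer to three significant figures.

240 particles/mL

Step 1: 0.5 mL + 4500 μL = 5 mL total → factor 5/0.5 = 10
Step 2: 125 μL brought to 3125 μL → factor 3125/125 = 25
Step 3: 0.1 mL + 400 μL = 0.5 mL total → factor 0.5/0.1 = 5
Dilution factor through solution 3 = 10 × 25 × 5 = 1250
[solution 3] = 3.00 × 10^5 particles/mL / 1250 = 240 particles/mL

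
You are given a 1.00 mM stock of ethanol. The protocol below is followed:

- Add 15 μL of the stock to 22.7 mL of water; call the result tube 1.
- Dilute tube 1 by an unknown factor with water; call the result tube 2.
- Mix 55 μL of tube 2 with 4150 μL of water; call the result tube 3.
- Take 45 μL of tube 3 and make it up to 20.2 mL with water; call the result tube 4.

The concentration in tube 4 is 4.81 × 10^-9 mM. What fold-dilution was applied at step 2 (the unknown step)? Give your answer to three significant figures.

Step 1: 15 μL + 22.7 mL = 22715 μL total → factor 22715/15 = 1514.3
Step 2: unknown factor x
Step 3: 55 μL + 4150 μL = 4205 μL total → factor 4205/55 = 76.455
Step 4: 45 μL brought to 20.2 mL → factor 20200/45 = 448.89
Product of known-step factors = 5.1971 × 10^7
Overall factor = 1.00 mM / (4.81 × 10^-9 mM) = 2.079 × 10^8
x = 2.079 × 10^8 / 5.1971 × 10^7 = 4.00

4.00-fold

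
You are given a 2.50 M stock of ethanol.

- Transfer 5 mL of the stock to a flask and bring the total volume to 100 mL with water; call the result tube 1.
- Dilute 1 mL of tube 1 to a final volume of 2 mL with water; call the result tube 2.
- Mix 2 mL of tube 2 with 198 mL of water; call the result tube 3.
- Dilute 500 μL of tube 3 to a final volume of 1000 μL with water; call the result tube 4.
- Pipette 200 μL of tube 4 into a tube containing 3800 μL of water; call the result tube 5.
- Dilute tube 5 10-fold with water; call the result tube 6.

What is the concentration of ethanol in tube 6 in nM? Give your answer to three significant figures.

Step 1: 5 mL brought to 100 mL → factor 100/5 = 20
Step 2: 1 mL brought to 2 mL → factor 2/1 = 2
Step 3: 2 mL + 198 mL = 200 mL total → factor 200/2 = 100
Step 4: 500 μL brought to 1000 μL → factor 1000/500 = 2
Step 5: 200 μL + 3800 μL = 4000 μL total → factor 4000/200 = 20
Step 6: 10-fold → factor 10
Overall dilution factor = 20 × 2 × 100 × 2 × 20 × 10 = 1.6 × 10^6
Final = 2.50 M / 1.6 × 10^6 = 1.563 × 10^-6 M = 1.56 × 10^3 nM

1.56 × 10^3 nM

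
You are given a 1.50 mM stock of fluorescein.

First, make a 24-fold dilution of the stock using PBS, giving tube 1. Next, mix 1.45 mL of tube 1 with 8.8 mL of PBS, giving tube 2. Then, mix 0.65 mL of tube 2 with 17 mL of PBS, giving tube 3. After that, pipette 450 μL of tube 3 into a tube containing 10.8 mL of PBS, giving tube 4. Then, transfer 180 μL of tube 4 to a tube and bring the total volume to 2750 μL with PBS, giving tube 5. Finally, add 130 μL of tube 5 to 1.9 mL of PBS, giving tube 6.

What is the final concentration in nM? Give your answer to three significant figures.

Step 1: 24-fold → factor 24
Step 2: 1.45 mL + 8.8 mL = 10.25 mL total → factor 10.25/1.45 = 7.069
Step 3: 0.65 mL + 17 mL = 17.65 mL total → factor 17.65/0.65 = 27.154
Step 4: 450 μL + 10.8 mL = 11250 μL total → factor 11250/450 = 25
Step 5: 180 μL brought to 2750 μL → factor 2750/180 = 15.278
Step 6: 130 μL + 1.9 mL = 2030 μL total → factor 2030/130 = 15.615
Overall dilution factor = 24 × 7.069 × 27.154 × 25 × 15.278 × 15.615 = 2.7476 × 10^7
Final = 1.50 mM / 2.7476 × 10^7 = 5.459 × 10^-8 mM = 0.0546 nM

0.0546 nM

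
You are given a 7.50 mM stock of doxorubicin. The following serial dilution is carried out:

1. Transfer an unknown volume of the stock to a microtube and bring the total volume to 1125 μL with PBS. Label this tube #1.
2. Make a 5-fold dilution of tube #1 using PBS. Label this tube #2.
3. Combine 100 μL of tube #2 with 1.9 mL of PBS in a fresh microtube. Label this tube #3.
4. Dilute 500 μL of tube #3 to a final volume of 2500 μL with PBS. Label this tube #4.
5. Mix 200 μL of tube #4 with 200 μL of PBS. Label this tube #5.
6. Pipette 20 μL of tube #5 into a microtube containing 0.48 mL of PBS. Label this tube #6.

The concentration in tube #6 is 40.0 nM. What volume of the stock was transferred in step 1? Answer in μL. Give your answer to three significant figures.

150 μL

Step 1: v brought to 1125 μL → factor = 1125 μL/v
Step 2: 5-fold → factor 5
Step 3: 100 μL + 1.9 mL = 2000 μL total → factor 2000/100 = 20
Step 4: 500 μL brought to 2500 μL → factor 2500/500 = 5
Step 5: 200 μL + 200 μL = 400 μL total → factor 400/200 = 2
Step 6: 20 μL + 0.48 mL = 500 μL total → factor 500/20 = 25
Product of known-step factors = 25000
Overall factor = 7.50 mM / (40.0 nM) = 1.875 × 10^5
Step-1 factor = 1.875 × 10^5 / 25000 = 7.5
v = 1125 μL / 7.5 = 150 μL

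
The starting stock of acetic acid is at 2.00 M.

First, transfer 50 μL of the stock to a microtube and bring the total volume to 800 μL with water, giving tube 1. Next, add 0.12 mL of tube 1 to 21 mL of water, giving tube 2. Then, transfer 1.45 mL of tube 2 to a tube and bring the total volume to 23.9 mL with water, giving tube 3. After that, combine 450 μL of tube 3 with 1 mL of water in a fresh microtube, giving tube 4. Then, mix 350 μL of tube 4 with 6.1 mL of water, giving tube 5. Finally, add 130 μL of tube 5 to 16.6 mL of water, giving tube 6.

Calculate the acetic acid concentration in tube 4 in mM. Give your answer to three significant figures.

0.0134 mM

Step 1: 50 μL brought to 800 μL → factor 800/50 = 16
Step 2: 0.12 mL + 21 mL = 21.12 mL total → factor 21.12/0.12 = 176
Step 3: 1.45 mL brought to 23.9 mL → factor 23.9/1.45 = 16.483
Step 4: 450 μL + 1 mL = 1450 μL total → factor 1450/450 = 3.2222
Dilution factor through tube 4 = 16 × 176 × 16.483 × 3.2222 = 1.4956 × 10^5
[tube 4] = 2.00 M / 1.4956 × 10^5 = 1.337 × 10^-5 M = 0.0134 mM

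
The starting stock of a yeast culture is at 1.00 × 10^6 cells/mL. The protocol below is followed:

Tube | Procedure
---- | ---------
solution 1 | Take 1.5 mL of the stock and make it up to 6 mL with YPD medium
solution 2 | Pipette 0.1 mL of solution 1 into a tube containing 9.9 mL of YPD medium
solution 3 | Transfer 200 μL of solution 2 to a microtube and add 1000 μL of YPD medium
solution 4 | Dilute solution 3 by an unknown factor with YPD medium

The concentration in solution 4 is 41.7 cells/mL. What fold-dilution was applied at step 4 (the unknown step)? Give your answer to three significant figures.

Step 1: 1.5 mL brought to 6 mL → factor 6/1.5 = 4
Step 2: 0.1 mL + 9.9 mL = 10 mL total → factor 10/0.1 = 100
Step 3: 200 μL + 1000 μL = 1200 μL total → factor 1200/200 = 6
Step 4: unknown factor x
Product of known-step factors = 2400
Overall factor = 1.00 × 10^6 cells/mL / (41.7 cells/mL) = 23981
x = 23981 / 2400 = 9.99

9.99-fold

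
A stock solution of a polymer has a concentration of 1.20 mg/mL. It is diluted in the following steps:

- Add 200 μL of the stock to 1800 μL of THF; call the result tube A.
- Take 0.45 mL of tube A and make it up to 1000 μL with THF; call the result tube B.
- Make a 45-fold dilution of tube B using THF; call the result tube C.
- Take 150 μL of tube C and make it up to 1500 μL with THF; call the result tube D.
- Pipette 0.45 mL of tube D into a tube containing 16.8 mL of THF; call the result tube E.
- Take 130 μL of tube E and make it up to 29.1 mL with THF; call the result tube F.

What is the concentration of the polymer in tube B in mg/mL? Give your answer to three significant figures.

0.0540 mg/mL

Step 1: 200 μL + 1800 μL = 2000 μL total → factor 2000/200 = 10
Step 2: 0.45 mL brought to 1000 μL → factor 1/0.45 = 2.2222
Dilution factor through tube B = 10 × 2.2222 = 22.222
[tube B] = 1.20 mg/mL / 22.222 = 0.0540 mg/mL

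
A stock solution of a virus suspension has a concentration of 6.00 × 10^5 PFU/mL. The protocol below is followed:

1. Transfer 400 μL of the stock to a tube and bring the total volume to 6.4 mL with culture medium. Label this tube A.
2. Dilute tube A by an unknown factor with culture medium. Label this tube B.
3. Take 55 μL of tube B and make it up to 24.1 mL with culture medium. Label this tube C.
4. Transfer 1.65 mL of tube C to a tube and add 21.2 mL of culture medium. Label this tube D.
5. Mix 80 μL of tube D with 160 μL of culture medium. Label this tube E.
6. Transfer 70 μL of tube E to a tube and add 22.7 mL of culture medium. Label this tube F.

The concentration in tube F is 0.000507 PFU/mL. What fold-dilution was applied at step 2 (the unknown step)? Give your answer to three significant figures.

12.5-fold

Step 1: 400 μL brought to 6.4 mL → factor 6400/400 = 16
Step 2: unknown factor x
Step 3: 55 μL brought to 24.1 mL → factor 24100/55 = 438.18
Step 4: 1.65 mL + 21.2 mL = 22.85 mL total → factor 22.85/1.65 = 13.848
Step 5: 80 μL + 160 μL = 240 μL total → factor 240/80 = 3
Step 6: 70 μL + 22.7 mL = 22770 μL total → factor 22770/70 = 325.29
Product of known-step factors = 9.4746 × 10^7
Overall factor = 6.00 × 10^5 PFU/mL / (0.000507 PFU/mL) = 1.1834 × 10^9
x = 1.1834 × 10^9 / 9.4746 × 10^7 = 12.5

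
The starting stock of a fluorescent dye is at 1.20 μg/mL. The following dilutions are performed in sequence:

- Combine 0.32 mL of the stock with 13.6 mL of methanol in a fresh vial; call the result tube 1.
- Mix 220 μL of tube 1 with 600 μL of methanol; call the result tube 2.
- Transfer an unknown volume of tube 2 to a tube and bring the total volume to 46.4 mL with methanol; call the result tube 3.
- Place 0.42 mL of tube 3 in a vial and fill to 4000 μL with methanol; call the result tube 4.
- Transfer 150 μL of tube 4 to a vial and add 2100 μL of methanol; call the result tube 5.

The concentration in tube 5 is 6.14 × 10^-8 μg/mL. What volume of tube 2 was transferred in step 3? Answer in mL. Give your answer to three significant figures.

0.0550 mL

Step 1: 0.32 mL + 13.6 mL = 13.92 mL total → factor 13.92/0.32 = 43.5
Step 2: 220 μL + 600 μL = 820 μL total → factor 820/220 = 3.7273
Step 3: v brought to 46.4 mL → factor = 46.4 mL/v
Step 4: 0.42 mL brought to 4000 μL → factor 4/0.42 = 9.5238
Step 5: 150 μL + 2100 μL = 2250 μL total → factor 2250/150 = 15
Product of known-step factors = 23162
Overall factor = 1.20 μg/mL / (6.14 × 10^-8 μg/mL) = 1.9544 × 10^7
Step-3 factor = 1.9544 × 10^7 / 23162 = 843.78
v = 46.4 mL / 843.78 = 0.0550 mL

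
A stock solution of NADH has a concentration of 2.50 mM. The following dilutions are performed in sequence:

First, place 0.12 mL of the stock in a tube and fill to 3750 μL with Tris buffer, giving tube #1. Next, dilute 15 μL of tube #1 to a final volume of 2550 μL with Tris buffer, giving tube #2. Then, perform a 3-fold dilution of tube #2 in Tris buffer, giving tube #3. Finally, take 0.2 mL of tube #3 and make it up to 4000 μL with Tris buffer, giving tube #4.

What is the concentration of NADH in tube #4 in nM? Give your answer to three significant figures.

7.84 nM

Step 1: 0.12 mL brought to 3750 μL → factor 3.75/0.12 = 31.25
Step 2: 15 μL brought to 2550 μL → factor 2550/15 = 170
Step 3: 3-fold → factor 3
Step 4: 0.2 mL brought to 4000 μL → factor 4/0.2 = 20
Overall dilution factor = 31.25 × 170 × 3 × 20 = 3.1875 × 10^5
Final = 2.50 mM / 3.1875 × 10^5 = 7.843 × 10^-6 mM = 7.84 nM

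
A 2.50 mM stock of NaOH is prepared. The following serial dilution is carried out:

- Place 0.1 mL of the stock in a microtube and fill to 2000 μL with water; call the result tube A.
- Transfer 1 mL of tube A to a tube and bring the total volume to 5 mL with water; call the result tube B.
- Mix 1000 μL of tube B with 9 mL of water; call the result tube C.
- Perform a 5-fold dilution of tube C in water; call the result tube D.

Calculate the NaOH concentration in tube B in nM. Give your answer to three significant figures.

Step 1: 0.1 mL brought to 2000 μL → factor 2/0.1 = 20
Step 2: 1 mL brought to 5 mL → factor 5/1 = 5
Dilution factor through tube B = 20 × 5 = 100
[tube B] = 2.50 mM / 100 = 0.02500 mM = 2.50 × 10^4 nM

2.50 × 10^4 nM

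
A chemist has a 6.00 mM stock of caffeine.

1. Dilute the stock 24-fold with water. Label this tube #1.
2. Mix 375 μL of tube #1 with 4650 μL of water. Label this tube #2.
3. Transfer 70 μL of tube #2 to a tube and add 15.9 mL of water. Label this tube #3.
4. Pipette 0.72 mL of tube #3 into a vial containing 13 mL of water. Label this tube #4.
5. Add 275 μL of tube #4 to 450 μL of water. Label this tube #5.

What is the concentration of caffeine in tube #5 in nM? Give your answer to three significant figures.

Step 1: 24-fold → factor 24
Step 2: 375 μL + 4650 μL = 5025 μL total → factor 5025/375 = 13.4
Step 3: 70 μL + 15.9 mL = 15970 μL total → factor 15970/70 = 228.14
Step 4: 0.72 mL + 13 mL = 13.72 mL total → factor 13.72/0.72 = 19.056
Step 5: 275 μL + 450 μL = 725 μL total → factor 725/275 = 2.6364
Overall dilution factor = 24 × 13.4 × 228.14 × 19.056 × 2.6364 = 3.686 × 10^6
Final = 6.00 mM / 3.686 × 10^6 = 1.628 × 10^-6 mM = 1.63 nM

1.63 nM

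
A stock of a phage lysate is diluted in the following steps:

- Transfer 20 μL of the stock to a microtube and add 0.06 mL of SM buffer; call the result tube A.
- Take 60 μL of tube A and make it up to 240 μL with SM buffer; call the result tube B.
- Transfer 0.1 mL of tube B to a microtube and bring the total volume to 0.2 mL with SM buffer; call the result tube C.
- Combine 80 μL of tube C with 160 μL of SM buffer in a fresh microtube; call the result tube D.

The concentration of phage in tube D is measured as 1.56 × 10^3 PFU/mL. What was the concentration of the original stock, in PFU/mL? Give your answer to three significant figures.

Step 1: 20 μL + 0.06 mL = 80 μL total → factor 80/20 = 4
Step 2: 60 μL brought to 240 μL → factor 240/60 = 4
Step 3: 0.1 mL brought to 0.2 mL → factor 0.2/0.1 = 2
Step 4: 80 μL + 160 μL = 240 μL total → factor 240/80 = 3
Overall dilution factor = 4 × 4 × 2 × 3 = 96
Stock = 1.56 × 10^3 PFU/mL × 96 = 1.50 × 10^5 PFU/mL

1.50 × 10^5 PFU/mL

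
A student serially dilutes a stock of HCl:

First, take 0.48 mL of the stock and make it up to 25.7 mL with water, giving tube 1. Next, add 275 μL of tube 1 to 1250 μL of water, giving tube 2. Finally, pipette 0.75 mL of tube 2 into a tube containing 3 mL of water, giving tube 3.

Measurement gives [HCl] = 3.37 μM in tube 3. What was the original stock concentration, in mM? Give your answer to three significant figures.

5.00 mM

Step 1: 0.48 mL brought to 25.7 mL → factor 25.7/0.48 = 53.542
Step 2: 275 μL + 1250 μL = 1525 μL total → factor 1525/275 = 5.5455
Step 3: 0.75 mL + 3 mL = 3.75 mL total → factor 3.75/0.75 = 5
Overall dilution factor = 53.542 × 5.5455 × 5 = 1484.6
Stock = 3.37 μM × 1484.6 = 5003 μM = 5.00 mM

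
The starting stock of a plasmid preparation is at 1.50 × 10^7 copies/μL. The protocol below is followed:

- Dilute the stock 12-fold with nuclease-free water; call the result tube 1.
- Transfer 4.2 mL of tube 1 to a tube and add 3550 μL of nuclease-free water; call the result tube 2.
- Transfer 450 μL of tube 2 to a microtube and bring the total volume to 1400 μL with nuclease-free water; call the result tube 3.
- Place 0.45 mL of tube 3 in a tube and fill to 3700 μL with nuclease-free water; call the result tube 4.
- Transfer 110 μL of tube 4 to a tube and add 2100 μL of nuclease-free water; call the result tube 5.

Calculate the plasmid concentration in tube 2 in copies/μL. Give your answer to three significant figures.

Step 1: 12-fold → factor 12
Step 2: 4.2 mL + 3550 μL = 7.75 mL total → factor 7.75/4.2 = 1.8452
Dilution factor through tube 2 = 12 × 1.8452 = 22.143
[tube 2] = 1.50 × 10^7 copies/μL / 22.143 = 6.77 × 10^5 copies/μL

6.77 × 10^5 copies/μL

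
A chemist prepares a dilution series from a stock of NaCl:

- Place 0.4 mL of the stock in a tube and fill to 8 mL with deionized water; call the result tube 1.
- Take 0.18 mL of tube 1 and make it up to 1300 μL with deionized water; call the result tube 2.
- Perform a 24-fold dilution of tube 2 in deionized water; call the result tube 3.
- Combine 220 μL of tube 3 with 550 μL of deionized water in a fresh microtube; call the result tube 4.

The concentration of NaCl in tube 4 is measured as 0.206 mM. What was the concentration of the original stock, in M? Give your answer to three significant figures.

2.50 M

Step 1: 0.4 mL brought to 8 mL → factor 8/0.4 = 20
Step 2: 0.18 mL brought to 1300 μL → factor 1.3/0.18 = 7.2222
Step 3: 24-fold → factor 24
Step 4: 220 μL + 550 μL = 770 μL total → factor 770/220 = 3.5
Overall dilution factor = 20 × 7.2222 × 24 × 3.5 = 12133
Stock = 0.206 mM × 12133 = 2499 mM = 2.50 M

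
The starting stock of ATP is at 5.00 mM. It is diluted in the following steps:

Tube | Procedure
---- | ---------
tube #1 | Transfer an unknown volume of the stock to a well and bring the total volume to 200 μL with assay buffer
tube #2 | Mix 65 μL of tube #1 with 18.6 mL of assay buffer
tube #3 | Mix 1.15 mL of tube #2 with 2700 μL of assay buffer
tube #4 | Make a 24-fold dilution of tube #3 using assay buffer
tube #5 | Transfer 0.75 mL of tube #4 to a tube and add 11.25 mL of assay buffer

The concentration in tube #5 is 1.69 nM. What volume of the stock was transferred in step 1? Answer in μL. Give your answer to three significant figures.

Step 1: v brought to 200 μL → factor = 200 μL/v
Step 2: 65 μL + 18.6 mL = 18665 μL total → factor 18665/65 = 287.15
Step 3: 1.15 mL + 2700 μL = 3.85 mL total → factor 3.85/1.15 = 3.3478
Step 4: 24-fold → factor 24
Step 5: 0.75 mL + 11.25 mL = 12 mL total → factor 12/0.75 = 16
Product of known-step factors = 3.6915 × 10^5
Overall factor = 5.00 mM / (1.69 nM) = 2.9586 × 10^6
Step-1 factor = 2.9586 × 10^6 / 3.6915 × 10^5 = 8.0145
v = 200 μL / 8.0145 = 25.0 μL

25.0 μL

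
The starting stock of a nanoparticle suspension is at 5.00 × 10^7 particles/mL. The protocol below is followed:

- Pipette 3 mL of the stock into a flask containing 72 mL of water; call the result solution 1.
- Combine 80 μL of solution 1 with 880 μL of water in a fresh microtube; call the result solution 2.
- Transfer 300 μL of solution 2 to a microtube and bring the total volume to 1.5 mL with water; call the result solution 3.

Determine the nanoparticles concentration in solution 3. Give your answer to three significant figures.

Step 1: 3 mL + 72 mL = 75 mL total → factor 75/3 = 25
Step 2: 80 μL + 880 μL = 960 μL total → factor 960/80 = 12
Step 3: 300 μL brought to 1.5 mL → factor 1500/300 = 5
Overall dilution factor = 25 × 12 × 5 = 1500
Final = 5.00 × 10^7 particles/mL / 1500 = 3.33 × 10^4 particles/mL

3.33 × 10^4 particles/mL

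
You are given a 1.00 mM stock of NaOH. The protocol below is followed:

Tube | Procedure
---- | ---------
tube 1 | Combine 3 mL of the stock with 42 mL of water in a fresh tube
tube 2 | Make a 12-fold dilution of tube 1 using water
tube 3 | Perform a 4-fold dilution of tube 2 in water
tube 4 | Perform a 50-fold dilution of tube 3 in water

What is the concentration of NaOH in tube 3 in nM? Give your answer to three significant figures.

Step 1: 3 mL + 42 mL = 45 mL total → factor 45/3 = 15
Step 2: 12-fold → factor 12
Step 3: 4-fold → factor 4
Dilution factor through tube 3 = 15 × 12 × 4 = 720
[tube 3] = 1.00 mM / 720 = 0.001389 mM = 1.39 × 10^3 nM

1.39 × 10^3 nM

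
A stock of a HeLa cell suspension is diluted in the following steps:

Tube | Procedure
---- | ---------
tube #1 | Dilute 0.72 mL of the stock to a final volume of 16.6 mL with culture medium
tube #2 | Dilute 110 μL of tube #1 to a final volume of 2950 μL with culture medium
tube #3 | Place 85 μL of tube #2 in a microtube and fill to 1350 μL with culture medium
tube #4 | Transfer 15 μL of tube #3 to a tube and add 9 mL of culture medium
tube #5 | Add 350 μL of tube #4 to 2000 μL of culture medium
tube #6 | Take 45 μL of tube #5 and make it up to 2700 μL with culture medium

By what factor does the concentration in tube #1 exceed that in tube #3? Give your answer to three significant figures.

Step 1: 0.72 mL brought to 16.6 mL → factor 16.6/0.72 = 23.056
Step 2: 110 μL brought to 2950 μL → factor 2950/110 = 26.818
Step 3: 85 μL brought to 1350 μL → factor 1350/85 = 15.882
Dilution factor to tube #1 = 23.056; to tube #3 = 9820.2
[tube #1]/[tube #3] = (factor to tube #3)/(factor to tube #1) = 9820.2/23.056 = 426

426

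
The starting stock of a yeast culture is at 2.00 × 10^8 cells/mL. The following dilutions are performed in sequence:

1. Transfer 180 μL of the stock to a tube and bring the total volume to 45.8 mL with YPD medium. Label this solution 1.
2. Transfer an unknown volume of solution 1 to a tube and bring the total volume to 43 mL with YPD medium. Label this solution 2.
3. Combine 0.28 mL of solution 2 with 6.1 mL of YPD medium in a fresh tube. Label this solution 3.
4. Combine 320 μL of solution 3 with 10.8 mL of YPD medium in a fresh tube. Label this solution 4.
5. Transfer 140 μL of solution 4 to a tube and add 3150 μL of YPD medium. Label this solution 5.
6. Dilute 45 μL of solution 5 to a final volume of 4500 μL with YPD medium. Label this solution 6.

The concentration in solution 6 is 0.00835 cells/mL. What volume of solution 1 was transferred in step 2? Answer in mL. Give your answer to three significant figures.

Step 1: 180 μL brought to 45.8 mL → factor 45800/180 = 254.44
Step 2: v brought to 43 mL → factor = 43 mL/v
Step 3: 0.28 mL + 6.1 mL = 6.38 mL total → factor 6.38/0.28 = 22.786
Step 4: 320 μL + 10.8 mL = 11120 μL total → factor 11120/320 = 34.75
Step 5: 140 μL + 3150 μL = 3290 μL total → factor 3290/140 = 23.5
Step 6: 45 μL brought to 4500 μL → factor 4500/45 = 100
Product of known-step factors = 4.7345 × 10^8
Overall factor = 2.00 × 10^8 cells/mL / (0.00835 cells/mL) = 2.3952 × 10^10
Step-2 factor = 2.3952 × 10^10 / 4.7345 × 10^8 = 50.59
v = 43 mL / 50.59 = 0.850 mL

0.850 mL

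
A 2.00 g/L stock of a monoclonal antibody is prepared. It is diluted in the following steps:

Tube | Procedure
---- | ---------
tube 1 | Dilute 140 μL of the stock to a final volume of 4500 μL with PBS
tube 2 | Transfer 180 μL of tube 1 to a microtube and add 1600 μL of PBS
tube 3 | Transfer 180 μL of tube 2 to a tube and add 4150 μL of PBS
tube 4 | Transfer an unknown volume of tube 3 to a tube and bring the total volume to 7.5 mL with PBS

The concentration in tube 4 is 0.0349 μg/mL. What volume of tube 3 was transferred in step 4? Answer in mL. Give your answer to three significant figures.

1.00 mL

Step 1: 140 μL brought to 4500 μL → factor 4500/140 = 32.143
Step 2: 180 μL + 1600 μL = 1780 μL total → factor 1780/180 = 9.8889
Step 3: 180 μL + 4150 μL = 4330 μL total → factor 4330/180 = 24.056
Step 4: v brought to 7.5 mL → factor = 7.5 mL/v
Product of known-step factors = 7646.2
Overall factor = 2.00 g/L / (0.0349 μg/mL) = 57307
Step-4 factor = 57307 / 7646.2 = 7.4948
v = 7.5 mL / 7.4948 = 1.00 mL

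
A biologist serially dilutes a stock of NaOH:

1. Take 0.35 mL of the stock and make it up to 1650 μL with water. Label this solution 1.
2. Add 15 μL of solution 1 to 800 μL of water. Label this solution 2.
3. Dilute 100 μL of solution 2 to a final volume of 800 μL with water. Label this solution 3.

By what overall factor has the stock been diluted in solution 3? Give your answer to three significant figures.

2.05 × 10^3

Step 1: 0.35 mL brought to 1650 μL → factor 1.65/0.35 = 4.7143
Step 2: 15 μL + 800 μL = 815 μL total → factor 815/15 = 54.333
Step 3: 100 μL brought to 800 μL → factor 800/100 = 8
Overall dilution factor = 4.7143 × 54.333 × 8 = 2049.1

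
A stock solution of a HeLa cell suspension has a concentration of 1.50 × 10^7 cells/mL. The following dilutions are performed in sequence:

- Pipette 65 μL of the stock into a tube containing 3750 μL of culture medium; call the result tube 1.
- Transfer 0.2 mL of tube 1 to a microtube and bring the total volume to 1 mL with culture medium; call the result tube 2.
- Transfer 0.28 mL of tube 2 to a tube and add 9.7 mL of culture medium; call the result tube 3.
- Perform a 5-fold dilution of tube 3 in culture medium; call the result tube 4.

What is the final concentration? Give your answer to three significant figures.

287 cells/mL

Step 1: 65 μL + 3750 μL = 3815 μL total → factor 3815/65 = 58.692
Step 2: 0.2 mL brought to 1 mL → factor 1/0.2 = 5
Step 3: 0.28 mL + 9.7 mL = 9.98 mL total → factor 9.98/0.28 = 35.643
Step 4: 5-fold → factor 5
Overall dilution factor = 58.692 × 5 × 35.643 × 5 = 52299
Final = 1.50 × 10^7 cells/mL / 52299 = 287 cells/mL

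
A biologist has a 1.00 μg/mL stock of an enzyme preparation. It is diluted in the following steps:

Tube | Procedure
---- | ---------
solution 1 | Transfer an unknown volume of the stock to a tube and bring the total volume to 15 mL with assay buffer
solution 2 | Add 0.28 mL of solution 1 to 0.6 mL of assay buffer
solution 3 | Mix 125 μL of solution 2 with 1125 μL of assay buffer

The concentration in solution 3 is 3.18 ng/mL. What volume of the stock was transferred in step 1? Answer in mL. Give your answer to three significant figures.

Step 1: v brought to 15 mL → factor = 15 mL/v
Step 2: 0.28 mL + 0.6 mL = 0.88 mL total → factor 0.88/0.28 = 3.1429
Step 3: 125 μL + 1125 μL = 1250 μL total → factor 1250/125 = 10
Product of known-step factors = 31.429
Overall factor = 1.00 μg/mL / (3.18 ng/mL) = 314.47
Step-1 factor = 314.47 / 31.429 = 10.006
v = 15 mL / 10.006 = 1.50 mL

1.50 mL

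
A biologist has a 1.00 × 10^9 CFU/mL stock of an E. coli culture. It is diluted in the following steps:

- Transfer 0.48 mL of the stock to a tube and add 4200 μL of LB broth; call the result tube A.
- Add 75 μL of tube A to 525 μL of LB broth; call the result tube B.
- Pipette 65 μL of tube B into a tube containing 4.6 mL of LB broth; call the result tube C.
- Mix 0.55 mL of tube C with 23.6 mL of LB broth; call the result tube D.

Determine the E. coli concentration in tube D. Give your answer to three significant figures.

Step 1: 0.48 mL + 4200 μL = 4.68 mL total → factor 4.68/0.48 = 9.75
Step 2: 75 μL + 525 μL = 600 μL total → factor 600/75 = 8
Step 3: 65 μL + 4.6 mL = 4665 μL total → factor 4665/65 = 71.769
Step 4: 0.55 mL + 23.6 mL = 24.15 mL total → factor 24.15/0.55 = 43.909
Overall dilution factor = 9.75 × 8 × 71.769 × 43.909 = 2.458 × 10^5
Final = 1.00 × 10^9 CFU/mL / 2.458 × 10^5 = 4.07 × 10^3 CFU/mL

4.07 × 10^3 CFU/mL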